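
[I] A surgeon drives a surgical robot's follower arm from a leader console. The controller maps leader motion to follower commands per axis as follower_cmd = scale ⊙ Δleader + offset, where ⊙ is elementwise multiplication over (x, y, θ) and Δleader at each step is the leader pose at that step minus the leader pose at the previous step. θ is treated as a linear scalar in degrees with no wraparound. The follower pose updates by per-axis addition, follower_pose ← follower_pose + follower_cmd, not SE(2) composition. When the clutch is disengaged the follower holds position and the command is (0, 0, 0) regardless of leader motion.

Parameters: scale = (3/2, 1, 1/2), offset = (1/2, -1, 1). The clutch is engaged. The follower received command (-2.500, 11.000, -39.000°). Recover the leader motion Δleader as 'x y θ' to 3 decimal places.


-2.000 12.000 -80.000

axis x: (-2.500 − 1/2) / (3/2) = -2.000
axis y: (11.000 − -1) / (1) = 12.000
axis θ: (-39.000 − 1) / (1/2) = -80.000


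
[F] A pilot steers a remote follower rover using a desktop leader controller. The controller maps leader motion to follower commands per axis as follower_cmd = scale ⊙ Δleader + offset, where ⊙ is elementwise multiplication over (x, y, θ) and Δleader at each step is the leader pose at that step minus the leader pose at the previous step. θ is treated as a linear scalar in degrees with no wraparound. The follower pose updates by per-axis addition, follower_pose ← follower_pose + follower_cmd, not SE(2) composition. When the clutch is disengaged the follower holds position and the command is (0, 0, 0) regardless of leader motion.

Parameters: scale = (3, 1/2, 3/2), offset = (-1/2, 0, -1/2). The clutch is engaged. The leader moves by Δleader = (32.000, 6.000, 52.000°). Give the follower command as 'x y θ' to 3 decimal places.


axis x: 3·32.000 + -1/2 = 95.500
axis y: 1/2·6.000 + 0 = 3.000
axis θ: 3/2·52.000 + -1/2 = 77.500

95.500 3.000 77.500


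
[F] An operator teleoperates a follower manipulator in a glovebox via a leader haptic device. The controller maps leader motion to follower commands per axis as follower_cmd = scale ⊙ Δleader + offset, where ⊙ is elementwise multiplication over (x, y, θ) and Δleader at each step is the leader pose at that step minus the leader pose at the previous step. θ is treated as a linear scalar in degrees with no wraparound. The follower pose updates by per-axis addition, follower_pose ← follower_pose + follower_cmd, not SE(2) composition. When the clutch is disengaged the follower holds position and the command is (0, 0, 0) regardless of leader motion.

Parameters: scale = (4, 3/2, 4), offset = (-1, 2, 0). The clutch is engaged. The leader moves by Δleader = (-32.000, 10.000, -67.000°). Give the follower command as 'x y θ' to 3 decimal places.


-129.000 17.000 -268.000

axis x: 4·-32.000 + -1 = -129.000
axis y: 3/2·10.000 + 2 = 17.000
axis θ: 4·-67.000 + 0 = -268.000


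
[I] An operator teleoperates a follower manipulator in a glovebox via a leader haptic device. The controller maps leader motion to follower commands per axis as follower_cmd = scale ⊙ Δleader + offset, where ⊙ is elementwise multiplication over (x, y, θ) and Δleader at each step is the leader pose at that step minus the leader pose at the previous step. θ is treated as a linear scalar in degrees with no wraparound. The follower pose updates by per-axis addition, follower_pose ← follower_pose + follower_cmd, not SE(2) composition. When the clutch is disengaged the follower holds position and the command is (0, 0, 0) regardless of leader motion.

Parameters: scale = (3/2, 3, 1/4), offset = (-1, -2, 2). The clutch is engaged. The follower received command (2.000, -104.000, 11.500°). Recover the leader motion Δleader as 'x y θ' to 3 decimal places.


2.000 -34.000 38.000

axis x: (2.000 − -1) / (3/2) = 2.000
axis y: (-104.000 − -2) / (3) = -34.000
axis θ: (11.500 − 2) / (1/4) = 38.000


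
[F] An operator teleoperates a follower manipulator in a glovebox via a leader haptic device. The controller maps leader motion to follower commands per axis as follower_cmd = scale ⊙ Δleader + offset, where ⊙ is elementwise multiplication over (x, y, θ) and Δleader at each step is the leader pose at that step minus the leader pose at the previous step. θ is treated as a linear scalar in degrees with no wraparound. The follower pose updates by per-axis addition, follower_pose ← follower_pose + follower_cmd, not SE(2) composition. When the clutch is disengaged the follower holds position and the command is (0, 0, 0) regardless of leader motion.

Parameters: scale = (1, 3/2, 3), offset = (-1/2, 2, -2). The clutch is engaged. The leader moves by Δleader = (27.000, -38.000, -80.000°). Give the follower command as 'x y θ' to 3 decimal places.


axis x: 1·27.000 + -1/2 = 26.500
axis y: 3/2·-38.000 + 2 = -55.000
axis θ: 3·-80.000 + -2 = -242.000

26.500 -55.000 -242.000


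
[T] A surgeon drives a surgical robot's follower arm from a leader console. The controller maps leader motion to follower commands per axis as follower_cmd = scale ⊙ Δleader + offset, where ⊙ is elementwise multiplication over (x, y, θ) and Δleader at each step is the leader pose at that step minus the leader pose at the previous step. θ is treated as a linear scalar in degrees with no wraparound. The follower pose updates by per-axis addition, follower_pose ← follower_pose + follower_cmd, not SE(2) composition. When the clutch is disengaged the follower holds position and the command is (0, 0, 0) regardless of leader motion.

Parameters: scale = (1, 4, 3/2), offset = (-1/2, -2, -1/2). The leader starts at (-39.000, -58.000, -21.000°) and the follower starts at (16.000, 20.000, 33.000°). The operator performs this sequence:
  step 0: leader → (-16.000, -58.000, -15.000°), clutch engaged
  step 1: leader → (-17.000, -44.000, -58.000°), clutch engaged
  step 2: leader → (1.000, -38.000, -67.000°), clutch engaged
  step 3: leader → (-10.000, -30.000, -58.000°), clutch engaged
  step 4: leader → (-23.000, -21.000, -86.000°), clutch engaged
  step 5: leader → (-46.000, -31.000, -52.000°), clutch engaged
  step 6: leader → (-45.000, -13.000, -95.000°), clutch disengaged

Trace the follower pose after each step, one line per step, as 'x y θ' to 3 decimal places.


step 0: Δleader=(23.000, 0.000, 6.000°), engaged; cmd=(22.500, -2.000, 8.500°) → follower=(38.500, 18.000, 41.500°)
step 1: Δleader=(-1.000, 14.000, -43.000°), engaged; cmd=(-1.500, 54.000, -65.000°) → follower=(37.000, 72.000, -23.500°)
step 2: Δleader=(18.000, 6.000, -9.000°), engaged; cmd=(17.500, 22.000, -14.000°) → follower=(54.500, 94.000, -37.500°)
step 3: Δleader=(-11.000, 8.000, 9.000°), engaged; cmd=(-11.500, 30.000, 13.000°) → follower=(43.000, 124.000, -24.500°)
step 4: Δleader=(-13.000, 9.000, -28.000°), engaged; cmd=(-13.500, 34.000, -42.500°) → follower=(29.500, 158.000, -67.000°)
step 5: Δleader=(-23.000, -10.000, 34.000°), engaged; cmd=(-23.500, -42.000, 50.500°) → follower=(6.000, 116.000, -16.500°)
step 6: Δleader=(1.000, 18.000, -43.000°), disengaged; cmd=(0,0,0) → follower holds at (6.000, 116.000, -16.500°)

38.500 18.000 41.500
37.000 72.000 -23.500
54.500 94.000 -37.500
43.000 124.000 -24.500
29.500 158.000 -67.000
6.000 116.000 -16.500
6.000 116.000 -16.500


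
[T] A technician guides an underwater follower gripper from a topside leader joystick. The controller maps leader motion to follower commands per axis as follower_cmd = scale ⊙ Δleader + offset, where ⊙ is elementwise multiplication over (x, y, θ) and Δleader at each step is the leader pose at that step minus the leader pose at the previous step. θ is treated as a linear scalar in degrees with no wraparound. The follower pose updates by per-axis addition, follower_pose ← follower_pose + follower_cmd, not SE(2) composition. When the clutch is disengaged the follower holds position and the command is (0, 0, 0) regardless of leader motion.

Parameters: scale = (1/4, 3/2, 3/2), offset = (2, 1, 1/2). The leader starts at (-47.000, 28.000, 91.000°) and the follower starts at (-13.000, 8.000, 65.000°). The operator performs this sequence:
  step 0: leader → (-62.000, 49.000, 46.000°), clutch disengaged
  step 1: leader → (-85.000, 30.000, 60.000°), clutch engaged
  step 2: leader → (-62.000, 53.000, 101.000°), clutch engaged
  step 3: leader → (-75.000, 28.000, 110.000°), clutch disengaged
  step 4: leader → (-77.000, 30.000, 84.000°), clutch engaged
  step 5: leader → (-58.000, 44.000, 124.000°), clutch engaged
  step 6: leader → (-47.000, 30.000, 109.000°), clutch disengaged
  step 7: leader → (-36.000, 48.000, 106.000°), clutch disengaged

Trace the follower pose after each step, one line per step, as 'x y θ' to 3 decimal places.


step 0: Δleader=(-15.000, 21.000, -45.000°), disengaged; cmd=(0,0,0) → follower holds at (-13.000, 8.000, 65.000°)
step 1: Δleader=(-23.000, -19.000, 14.000°), engaged; cmd=(-3.750, -27.500, 21.500°) → follower=(-16.750, -19.500, 86.500°)
step 2: Δleader=(23.000, 23.000, 41.000°), engaged; cmd=(7.750, 35.500, 62.000°) → follower=(-9.000, 16.000, 148.500°)
step 3: Δleader=(-13.000, -25.000, 9.000°), disengaged; cmd=(0,0,0) → follower holds at (-9.000, 16.000, 148.500°)
step 4: Δleader=(-2.000, 2.000, -26.000°), engaged; cmd=(1.500, 4.000, -38.500°) → follower=(-7.500, 20.000, 110.000°)
step 5: Δleader=(19.000, 14.000, 40.000°), engaged; cmd=(6.750, 22.000, 60.500°) → follower=(-0.750, 42.000, 170.500°)
step 6: Δleader=(11.000, -14.000, -15.000°), disengaged; cmd=(0,0,0) → follower holds at (-0.750, 42.000, 170.500°)
step 7: Δleader=(11.000, 18.000, -3.000°), disengaged; cmd=(0,0,0) → follower holds at (-0.750, 42.000, 170.500°)

-13.000 8.000 65.000
-16.750 -19.500 86.500
-9.000 16.000 148.500
-9.000 16.000 148.500
-7.500 20.000 110.000
-0.750 42.000 170.500
-0.750 42.000 170.500
-0.750 42.000 170.500


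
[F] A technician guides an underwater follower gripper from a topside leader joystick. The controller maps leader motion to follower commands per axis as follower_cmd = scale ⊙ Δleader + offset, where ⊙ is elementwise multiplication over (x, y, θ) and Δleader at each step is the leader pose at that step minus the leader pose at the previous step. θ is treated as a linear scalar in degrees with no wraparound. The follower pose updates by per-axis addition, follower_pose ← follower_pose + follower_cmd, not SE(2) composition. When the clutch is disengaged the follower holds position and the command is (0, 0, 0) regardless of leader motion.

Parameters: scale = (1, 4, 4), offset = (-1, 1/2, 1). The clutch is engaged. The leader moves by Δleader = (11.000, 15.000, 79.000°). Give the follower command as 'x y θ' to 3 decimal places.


axis x: 1·11.000 + -1 = 10.000
axis y: 4·15.000 + 1/2 = 60.500
axis θ: 4·79.000 + 1 = 317.000

10.000 60.500 317.000


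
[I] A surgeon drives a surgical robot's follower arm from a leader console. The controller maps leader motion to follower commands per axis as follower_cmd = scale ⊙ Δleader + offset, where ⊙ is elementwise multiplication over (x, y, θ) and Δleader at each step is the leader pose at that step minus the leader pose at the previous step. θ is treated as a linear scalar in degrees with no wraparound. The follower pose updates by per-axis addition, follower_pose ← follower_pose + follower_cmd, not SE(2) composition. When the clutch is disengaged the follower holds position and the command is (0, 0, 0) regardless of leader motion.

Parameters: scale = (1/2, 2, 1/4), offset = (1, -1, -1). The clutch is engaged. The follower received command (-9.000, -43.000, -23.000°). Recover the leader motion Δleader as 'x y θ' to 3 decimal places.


axis x: (-9.000 − 1) / (1/2) = -20.000
axis y: (-43.000 − -1) / (2) = -21.000
axis θ: (-23.000 − -1) / (1/4) = -88.000

-20.000 -21.000 -88.000


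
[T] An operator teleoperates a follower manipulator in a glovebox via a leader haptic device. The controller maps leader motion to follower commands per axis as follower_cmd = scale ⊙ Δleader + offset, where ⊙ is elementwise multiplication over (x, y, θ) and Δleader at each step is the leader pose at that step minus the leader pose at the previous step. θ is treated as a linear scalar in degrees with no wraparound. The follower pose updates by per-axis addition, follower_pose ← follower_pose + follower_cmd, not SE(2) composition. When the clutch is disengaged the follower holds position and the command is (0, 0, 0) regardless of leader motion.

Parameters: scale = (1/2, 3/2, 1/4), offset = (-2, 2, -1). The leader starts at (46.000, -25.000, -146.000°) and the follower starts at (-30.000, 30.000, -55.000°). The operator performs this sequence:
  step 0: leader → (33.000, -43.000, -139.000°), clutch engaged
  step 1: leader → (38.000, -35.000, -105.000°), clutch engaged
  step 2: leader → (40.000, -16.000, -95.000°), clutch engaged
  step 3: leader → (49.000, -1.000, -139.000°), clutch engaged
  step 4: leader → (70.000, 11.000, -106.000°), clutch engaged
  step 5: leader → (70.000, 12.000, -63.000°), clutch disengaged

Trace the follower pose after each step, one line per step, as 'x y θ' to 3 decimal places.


-38.500 5.000 -54.250
-38.000 19.000 -46.750
-39.000 49.500 -45.250
-36.500 74.000 -57.250
-28.000 94.000 -50.000
-28.000 94.000 -50.000

step 0: Δleader=(-13.000, -18.000, 7.000°), engaged; cmd=(-8.500, -25.000, 0.750°) → follower=(-38.500, 5.000, -54.250°)
step 1: Δleader=(5.000, 8.000, 34.000°), engaged; cmd=(0.500, 14.000, 7.500°) → follower=(-38.000, 19.000, -46.750°)
step 2: Δleader=(2.000, 19.000, 10.000°), engaged; cmd=(-1.000, 30.500, 1.500°) → follower=(-39.000, 49.500, -45.250°)
step 3: Δleader=(9.000, 15.000, -44.000°), engaged; cmd=(2.500, 24.500, -12.000°) → follower=(-36.500, 74.000, -57.250°)
step 4: Δleader=(21.000, 12.000, 33.000°), engaged; cmd=(8.500, 20.000, 7.250°) → follower=(-28.000, 94.000, -50.000°)
step 5: Δleader=(0.000, 1.000, 43.000°), disengaged; cmd=(0,0,0) → follower holds at (-28.000, 94.000, -50.000°)


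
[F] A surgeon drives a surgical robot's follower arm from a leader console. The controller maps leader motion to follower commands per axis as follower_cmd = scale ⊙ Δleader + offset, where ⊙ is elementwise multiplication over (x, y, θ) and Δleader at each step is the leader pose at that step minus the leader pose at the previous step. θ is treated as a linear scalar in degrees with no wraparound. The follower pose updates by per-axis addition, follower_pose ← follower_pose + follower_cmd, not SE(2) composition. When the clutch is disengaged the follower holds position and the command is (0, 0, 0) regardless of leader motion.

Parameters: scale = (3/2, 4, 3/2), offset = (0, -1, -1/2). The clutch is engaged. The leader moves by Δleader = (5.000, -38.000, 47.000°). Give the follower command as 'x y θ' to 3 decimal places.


7.500 -153.000 70.000

axis x: 3/2·5.000 + 0 = 7.500
axis y: 4·-38.000 + -1 = -153.000
axis θ: 3/2·47.000 + -1/2 = 70.000


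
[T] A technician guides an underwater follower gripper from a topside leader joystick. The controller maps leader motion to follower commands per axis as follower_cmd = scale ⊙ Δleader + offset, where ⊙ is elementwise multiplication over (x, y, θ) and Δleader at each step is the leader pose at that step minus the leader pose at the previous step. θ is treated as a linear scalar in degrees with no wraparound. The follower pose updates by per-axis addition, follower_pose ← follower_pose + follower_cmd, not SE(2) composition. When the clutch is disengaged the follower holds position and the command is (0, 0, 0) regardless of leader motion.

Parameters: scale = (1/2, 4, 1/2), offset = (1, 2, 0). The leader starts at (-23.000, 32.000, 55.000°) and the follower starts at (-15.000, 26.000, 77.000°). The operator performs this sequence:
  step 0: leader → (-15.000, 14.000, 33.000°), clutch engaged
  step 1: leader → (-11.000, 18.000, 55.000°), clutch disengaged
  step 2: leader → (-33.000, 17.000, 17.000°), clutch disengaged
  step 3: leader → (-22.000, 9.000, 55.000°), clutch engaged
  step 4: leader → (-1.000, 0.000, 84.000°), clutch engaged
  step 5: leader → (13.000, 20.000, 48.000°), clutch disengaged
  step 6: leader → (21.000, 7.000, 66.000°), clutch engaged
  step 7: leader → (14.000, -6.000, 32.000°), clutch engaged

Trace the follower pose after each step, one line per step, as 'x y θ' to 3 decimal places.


-10.000 -44.000 66.000
-10.000 -44.000 66.000
-10.000 -44.000 66.000
-3.500 -74.000 85.000
8.000 -108.000 99.500
8.000 -108.000 99.500
13.000 -158.000 108.500
10.500 -208.000 91.500

step 0: Δleader=(8.000, -18.000, -22.000°), engaged; cmd=(5.000, -70.000, -11.000°) → follower=(-10.000, -44.000, 66.000°)
step 1: Δleader=(4.000, 4.000, 22.000°), disengaged; cmd=(0,0,0) → follower holds at (-10.000, -44.000, 66.000°)
step 2: Δleader=(-22.000, -1.000, -38.000°), disengaged; cmd=(0,0,0) → follower holds at (-10.000, -44.000, 66.000°)
step 3: Δleader=(11.000, -8.000, 38.000°), engaged; cmd=(6.500, -30.000, 19.000°) → follower=(-3.500, -74.000, 85.000°)
step 4: Δleader=(21.000, -9.000, 29.000°), engaged; cmd=(11.500, -34.000, 14.500°) → follower=(8.000, -108.000, 99.500°)
step 5: Δleader=(14.000, 20.000, -36.000°), disengaged; cmd=(0,0,0) → follower holds at (8.000, -108.000, 99.500°)
step 6: Δleader=(8.000, -13.000, 18.000°), engaged; cmd=(5.000, -50.000, 9.000°) → follower=(13.000, -158.000, 108.500°)
step 7: Δleader=(-7.000, -13.000, -34.000°), engaged; cmd=(-2.500, -50.000, -17.000°) → follower=(10.500, -208.000, 91.500°)


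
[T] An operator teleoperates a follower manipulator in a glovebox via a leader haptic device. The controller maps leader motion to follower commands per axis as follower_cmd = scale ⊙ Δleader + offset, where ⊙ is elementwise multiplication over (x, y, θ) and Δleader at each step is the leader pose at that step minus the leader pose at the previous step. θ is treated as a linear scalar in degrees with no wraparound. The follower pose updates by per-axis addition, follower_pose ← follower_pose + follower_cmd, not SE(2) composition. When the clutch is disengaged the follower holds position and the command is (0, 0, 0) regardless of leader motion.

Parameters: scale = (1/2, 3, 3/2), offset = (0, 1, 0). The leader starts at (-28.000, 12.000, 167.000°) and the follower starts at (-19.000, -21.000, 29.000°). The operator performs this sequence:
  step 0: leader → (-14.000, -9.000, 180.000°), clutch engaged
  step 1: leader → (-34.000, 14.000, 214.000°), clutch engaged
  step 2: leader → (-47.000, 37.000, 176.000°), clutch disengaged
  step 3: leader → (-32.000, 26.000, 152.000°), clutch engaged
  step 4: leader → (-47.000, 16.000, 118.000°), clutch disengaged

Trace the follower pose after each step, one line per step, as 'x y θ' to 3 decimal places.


step 0: Δleader=(14.000, -21.000, 13.000°), engaged; cmd=(7.000, -62.000, 19.500°) → follower=(-12.000, -83.000, 48.500°)
step 1: Δleader=(-20.000, 23.000, 34.000°), engaged; cmd=(-10.000, 70.000, 51.000°) → follower=(-22.000, -13.000, 99.500°)
step 2: Δleader=(-13.000, 23.000, -38.000°), disengaged; cmd=(0,0,0) → follower holds at (-22.000, -13.000, 99.500°)
step 3: Δleader=(15.000, -11.000, -24.000°), engaged; cmd=(7.500, -32.000, -36.000°) → follower=(-14.500, -45.000, 63.500°)
step 4: Δleader=(-15.000, -10.000, -34.000°), disengaged; cmd=(0,0,0) → follower holds at (-14.500, -45.000, 63.500°)

-12.000 -83.000 48.500
-22.000 -13.000 99.500
-22.000 -13.000 99.500
-14.500 -45.000 63.500
-14.500 -45.000 63.500


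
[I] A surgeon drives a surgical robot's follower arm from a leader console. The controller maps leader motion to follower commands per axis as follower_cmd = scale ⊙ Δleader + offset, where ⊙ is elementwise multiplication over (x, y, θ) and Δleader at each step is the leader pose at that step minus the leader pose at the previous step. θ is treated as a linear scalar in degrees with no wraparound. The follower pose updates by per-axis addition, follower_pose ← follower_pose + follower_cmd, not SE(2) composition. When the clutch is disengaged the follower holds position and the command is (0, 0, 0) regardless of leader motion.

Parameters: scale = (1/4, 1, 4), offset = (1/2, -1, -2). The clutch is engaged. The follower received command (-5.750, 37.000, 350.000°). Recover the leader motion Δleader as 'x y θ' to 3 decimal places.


-25.000 38.000 88.000

axis x: (-5.750 − 1/2) / (1/4) = -25.000
axis y: (37.000 − -1) / (1) = 38.000
axis θ: (350.000 − -2) / (4) = 88.000


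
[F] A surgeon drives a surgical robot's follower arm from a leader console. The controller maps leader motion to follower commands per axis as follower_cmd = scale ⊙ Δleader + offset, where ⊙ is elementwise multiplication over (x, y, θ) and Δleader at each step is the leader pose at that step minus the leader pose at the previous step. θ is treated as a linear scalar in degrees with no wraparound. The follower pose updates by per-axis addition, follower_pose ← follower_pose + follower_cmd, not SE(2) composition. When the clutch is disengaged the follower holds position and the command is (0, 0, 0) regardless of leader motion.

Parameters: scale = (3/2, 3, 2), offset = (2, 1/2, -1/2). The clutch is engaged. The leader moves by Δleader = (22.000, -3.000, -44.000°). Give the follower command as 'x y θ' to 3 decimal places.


35.000 -8.500 -88.500

axis x: 3/2·22.000 + 2 = 35.000
axis y: 3·-3.000 + 1/2 = -8.500
axis θ: 2·-44.000 + -1/2 = -88.500


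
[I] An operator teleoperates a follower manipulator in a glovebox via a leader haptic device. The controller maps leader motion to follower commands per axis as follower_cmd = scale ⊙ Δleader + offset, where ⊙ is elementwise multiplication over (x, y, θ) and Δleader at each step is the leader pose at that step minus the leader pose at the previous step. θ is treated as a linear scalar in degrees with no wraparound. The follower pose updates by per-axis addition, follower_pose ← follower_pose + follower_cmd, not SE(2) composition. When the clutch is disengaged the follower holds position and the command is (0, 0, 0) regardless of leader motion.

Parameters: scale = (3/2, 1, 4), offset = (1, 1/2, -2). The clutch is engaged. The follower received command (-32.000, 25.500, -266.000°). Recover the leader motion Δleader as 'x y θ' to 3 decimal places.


-22.000 25.000 -66.000

axis x: (-32.000 − 1) / (3/2) = -22.000
axis y: (25.500 − 1/2) / (1) = 25.000
axis θ: (-266.000 − -2) / (4) = -66.000


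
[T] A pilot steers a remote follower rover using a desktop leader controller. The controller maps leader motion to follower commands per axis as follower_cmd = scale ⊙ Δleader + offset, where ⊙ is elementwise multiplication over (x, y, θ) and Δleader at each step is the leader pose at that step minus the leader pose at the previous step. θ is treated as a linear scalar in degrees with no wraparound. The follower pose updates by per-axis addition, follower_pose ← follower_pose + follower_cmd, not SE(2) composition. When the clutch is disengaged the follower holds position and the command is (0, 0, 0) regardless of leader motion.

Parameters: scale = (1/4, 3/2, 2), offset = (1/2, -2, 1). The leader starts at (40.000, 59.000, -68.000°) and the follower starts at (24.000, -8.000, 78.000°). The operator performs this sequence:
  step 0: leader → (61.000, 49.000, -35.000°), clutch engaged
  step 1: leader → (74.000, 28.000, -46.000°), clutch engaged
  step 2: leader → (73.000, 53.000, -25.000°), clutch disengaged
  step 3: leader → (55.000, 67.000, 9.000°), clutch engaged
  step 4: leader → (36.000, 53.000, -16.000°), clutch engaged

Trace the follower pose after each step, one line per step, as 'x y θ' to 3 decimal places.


29.750 -25.000 145.000
33.500 -58.500 124.000
33.500 -58.500 124.000
29.500 -39.500 193.000
25.250 -62.500 144.000

step 0: Δleader=(21.000, -10.000, 33.000°), engaged; cmd=(5.750, -17.000, 67.000°) → follower=(29.750, -25.000, 145.000°)
step 1: Δleader=(13.000, -21.000, -11.000°), engaged; cmd=(3.750, -33.500, -21.000°) → follower=(33.500, -58.500, 124.000°)
step 2: Δleader=(-1.000, 25.000, 21.000°), disengaged; cmd=(0,0,0) → follower holds at (33.500, -58.500, 124.000°)
step 3: Δleader=(-18.000, 14.000, 34.000°), engaged; cmd=(-4.000, 19.000, 69.000°) → follower=(29.500, -39.500, 193.000°)
step 4: Δleader=(-19.000, -14.000, -25.000°), engaged; cmd=(-4.250, -23.000, -49.000°) → follower=(25.250, -62.500, 144.000°)


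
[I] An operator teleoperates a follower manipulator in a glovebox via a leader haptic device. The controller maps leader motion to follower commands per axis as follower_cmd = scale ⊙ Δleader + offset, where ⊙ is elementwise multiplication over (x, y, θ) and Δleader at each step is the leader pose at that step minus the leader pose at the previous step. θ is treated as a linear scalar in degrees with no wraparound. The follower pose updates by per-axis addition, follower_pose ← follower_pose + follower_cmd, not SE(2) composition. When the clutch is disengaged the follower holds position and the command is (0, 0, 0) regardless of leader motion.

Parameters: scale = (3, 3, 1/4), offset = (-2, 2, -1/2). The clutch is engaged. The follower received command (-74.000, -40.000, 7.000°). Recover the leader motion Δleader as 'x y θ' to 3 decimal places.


axis x: (-74.000 − -2) / (3) = -24.000
axis y: (-40.000 − 2) / (3) = -14.000
axis θ: (7.000 − -1/2) / (1/4) = 30.000

-24.000 -14.000 30.000


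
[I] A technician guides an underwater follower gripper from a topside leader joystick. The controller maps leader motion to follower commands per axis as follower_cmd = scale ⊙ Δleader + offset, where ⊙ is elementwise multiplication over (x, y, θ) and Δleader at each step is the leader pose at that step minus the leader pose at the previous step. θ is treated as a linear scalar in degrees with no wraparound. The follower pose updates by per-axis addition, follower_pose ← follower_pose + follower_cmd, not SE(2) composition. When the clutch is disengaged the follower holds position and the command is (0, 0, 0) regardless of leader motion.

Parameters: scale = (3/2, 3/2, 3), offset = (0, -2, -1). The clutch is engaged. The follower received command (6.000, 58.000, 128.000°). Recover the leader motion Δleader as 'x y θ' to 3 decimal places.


4.000 40.000 43.000

axis x: (6.000 − 0) / (3/2) = 4.000
axis y: (58.000 − -2) / (3/2) = 40.000
axis θ: (128.000 − -1) / (3) = 43.000


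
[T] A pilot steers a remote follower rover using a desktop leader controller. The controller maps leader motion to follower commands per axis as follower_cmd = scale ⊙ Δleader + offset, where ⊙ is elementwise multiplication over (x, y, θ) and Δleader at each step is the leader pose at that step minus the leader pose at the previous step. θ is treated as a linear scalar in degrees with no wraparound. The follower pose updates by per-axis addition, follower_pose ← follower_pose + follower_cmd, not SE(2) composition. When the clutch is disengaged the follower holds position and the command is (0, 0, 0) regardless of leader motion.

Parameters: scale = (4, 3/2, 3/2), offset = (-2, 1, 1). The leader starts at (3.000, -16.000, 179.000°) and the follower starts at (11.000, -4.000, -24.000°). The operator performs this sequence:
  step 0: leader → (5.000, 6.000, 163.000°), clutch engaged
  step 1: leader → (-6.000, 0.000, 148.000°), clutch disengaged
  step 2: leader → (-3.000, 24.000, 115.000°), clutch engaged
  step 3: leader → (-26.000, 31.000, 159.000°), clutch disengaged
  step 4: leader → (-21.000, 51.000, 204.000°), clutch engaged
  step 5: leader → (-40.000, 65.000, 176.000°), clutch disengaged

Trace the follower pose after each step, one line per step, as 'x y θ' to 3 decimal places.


17.000 30.000 -47.000
17.000 30.000 -47.000
27.000 67.000 -95.500
27.000 67.000 -95.500
45.000 98.000 -27.000
45.000 98.000 -27.000

step 0: Δleader=(2.000, 22.000, -16.000°), engaged; cmd=(6.000, 34.000, -23.000°) → follower=(17.000, 30.000, -47.000°)
step 1: Δleader=(-11.000, -6.000, -15.000°), disengaged; cmd=(0,0,0) → follower holds at (17.000, 30.000, -47.000°)
step 2: Δleader=(3.000, 24.000, -33.000°), engaged; cmd=(10.000, 37.000, -48.500°) → follower=(27.000, 67.000, -95.500°)
step 3: Δleader=(-23.000, 7.000, 44.000°), disengaged; cmd=(0,0,0) → follower holds at (27.000, 67.000, -95.500°)
step 4: Δleader=(5.000, 20.000, 45.000°), engaged; cmd=(18.000, 31.000, 68.500°) → follower=(45.000, 98.000, -27.000°)
step 5: Δleader=(-19.000, 14.000, -28.000°), disengaged; cmd=(0,0,0) → follower holds at (45.000, 98.000, -27.000°)


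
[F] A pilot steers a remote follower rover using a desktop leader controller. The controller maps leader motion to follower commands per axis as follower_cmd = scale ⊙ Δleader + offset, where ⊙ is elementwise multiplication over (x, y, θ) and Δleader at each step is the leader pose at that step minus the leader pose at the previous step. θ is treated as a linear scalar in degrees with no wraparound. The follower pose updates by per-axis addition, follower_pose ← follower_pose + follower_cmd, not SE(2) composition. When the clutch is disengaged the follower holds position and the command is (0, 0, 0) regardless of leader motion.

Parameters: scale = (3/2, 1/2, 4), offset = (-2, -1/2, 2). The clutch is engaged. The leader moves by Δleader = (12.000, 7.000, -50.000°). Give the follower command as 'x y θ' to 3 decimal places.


axis x: 3/2·12.000 + -2 = 16.000
axis y: 1/2·7.000 + -1/2 = 3.000
axis θ: 4·-50.000 + 2 = -198.000

16.000 3.000 -198.000


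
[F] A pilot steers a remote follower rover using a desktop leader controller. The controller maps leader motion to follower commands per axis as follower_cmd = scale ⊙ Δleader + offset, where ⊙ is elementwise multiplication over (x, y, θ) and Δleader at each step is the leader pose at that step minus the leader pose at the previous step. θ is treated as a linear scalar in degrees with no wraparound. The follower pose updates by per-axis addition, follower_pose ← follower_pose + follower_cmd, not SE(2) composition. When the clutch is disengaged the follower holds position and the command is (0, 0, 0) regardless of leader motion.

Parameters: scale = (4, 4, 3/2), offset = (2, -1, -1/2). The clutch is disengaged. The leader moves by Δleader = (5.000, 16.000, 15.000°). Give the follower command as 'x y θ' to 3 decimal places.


0.000 0.000 0.000

clutch disengaged → follower holds; cmd = (0, 0, 0)


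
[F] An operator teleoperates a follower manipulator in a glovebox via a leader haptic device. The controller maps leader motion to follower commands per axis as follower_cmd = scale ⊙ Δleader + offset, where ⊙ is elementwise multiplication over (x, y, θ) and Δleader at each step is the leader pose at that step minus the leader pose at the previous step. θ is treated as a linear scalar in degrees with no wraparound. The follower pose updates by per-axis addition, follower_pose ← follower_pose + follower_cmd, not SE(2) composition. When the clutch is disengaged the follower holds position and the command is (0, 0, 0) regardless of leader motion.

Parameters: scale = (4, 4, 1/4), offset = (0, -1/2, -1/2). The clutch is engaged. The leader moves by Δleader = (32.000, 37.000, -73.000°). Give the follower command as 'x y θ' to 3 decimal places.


axis x: 4·32.000 + 0 = 128.000
axis y: 4·37.000 + -1/2 = 147.500
axis θ: 1/4·-73.000 + -1/2 = -18.750

128.000 147.500 -18.750


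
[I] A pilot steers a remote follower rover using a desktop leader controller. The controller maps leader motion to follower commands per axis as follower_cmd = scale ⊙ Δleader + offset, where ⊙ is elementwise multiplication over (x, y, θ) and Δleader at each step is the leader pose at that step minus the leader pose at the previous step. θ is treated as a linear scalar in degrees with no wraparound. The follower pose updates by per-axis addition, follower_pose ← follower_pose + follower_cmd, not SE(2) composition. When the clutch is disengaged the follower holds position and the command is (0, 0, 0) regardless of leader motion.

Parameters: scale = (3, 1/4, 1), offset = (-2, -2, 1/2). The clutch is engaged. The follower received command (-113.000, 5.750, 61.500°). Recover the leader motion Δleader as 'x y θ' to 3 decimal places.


-37.000 31.000 61.000

axis x: (-113.000 − -2) / (3) = -37.000
axis y: (5.750 − -2) / (1/4) = 31.000
axis θ: (61.500 − 1/2) / (1) = 61.000


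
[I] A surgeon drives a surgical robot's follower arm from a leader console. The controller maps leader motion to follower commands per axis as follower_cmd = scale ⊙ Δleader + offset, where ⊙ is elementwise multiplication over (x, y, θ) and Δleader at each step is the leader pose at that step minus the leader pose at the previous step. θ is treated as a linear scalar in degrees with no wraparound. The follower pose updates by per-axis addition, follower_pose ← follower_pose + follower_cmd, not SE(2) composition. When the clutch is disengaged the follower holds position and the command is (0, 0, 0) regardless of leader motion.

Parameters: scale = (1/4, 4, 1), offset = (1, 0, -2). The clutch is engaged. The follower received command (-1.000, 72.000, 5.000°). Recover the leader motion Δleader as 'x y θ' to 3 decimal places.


-8.000 18.000 7.000

axis x: (-1.000 − 1) / (1/4) = -8.000
axis y: (72.000 − 0) / (4) = 18.000
axis θ: (5.000 − -2) / (1) = 7.000


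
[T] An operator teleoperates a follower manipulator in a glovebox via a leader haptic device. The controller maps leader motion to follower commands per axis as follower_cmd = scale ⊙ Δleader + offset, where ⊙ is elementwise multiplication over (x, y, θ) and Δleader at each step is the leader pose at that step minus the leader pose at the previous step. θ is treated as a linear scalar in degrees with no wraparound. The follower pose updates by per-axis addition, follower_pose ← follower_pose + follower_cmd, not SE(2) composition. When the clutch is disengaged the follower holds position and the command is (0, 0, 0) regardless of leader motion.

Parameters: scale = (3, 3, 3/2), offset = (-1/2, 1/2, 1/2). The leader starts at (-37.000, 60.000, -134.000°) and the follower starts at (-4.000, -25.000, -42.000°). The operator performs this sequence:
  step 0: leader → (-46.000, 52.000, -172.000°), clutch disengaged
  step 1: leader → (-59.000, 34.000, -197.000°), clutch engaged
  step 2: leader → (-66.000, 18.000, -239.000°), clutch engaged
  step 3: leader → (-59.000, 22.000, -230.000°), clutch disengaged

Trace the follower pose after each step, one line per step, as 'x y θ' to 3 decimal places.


step 0: Δleader=(-9.000, -8.000, -38.000°), disengaged; cmd=(0,0,0) → follower holds at (-4.000, -25.000, -42.000°)
step 1: Δleader=(-13.000, -18.000, -25.000°), engaged; cmd=(-39.500, -53.500, -37.000°) → follower=(-43.500, -78.500, -79.000°)
step 2: Δleader=(-7.000, -16.000, -42.000°), engaged; cmd=(-21.500, -47.500, -62.500°) → follower=(-65.000, -126.000, -141.500°)
step 3: Δleader=(7.000, 4.000, 9.000°), disengaged; cmd=(0,0,0) → follower holds at (-65.000, -126.000, -141.500°)

-4.000 -25.000 -42.000
-43.500 -78.500 -79.000
-65.000 -126.000 -141.500
-65.000 -126.000 -141.500


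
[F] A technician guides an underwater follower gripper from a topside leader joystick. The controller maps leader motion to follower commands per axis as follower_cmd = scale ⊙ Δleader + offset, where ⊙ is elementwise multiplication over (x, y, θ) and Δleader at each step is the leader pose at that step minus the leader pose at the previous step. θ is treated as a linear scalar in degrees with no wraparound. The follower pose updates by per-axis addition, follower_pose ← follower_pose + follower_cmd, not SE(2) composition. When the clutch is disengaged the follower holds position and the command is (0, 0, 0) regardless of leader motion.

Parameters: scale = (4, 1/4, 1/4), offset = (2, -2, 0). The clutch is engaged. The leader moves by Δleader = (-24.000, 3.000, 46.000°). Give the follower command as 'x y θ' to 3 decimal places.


-94.000 -1.250 11.500

axis x: 4·-24.000 + 2 = -94.000
axis y: 1/4·3.000 + -2 = -1.250
axis θ: 1/4·46.000 + 0 = 11.500


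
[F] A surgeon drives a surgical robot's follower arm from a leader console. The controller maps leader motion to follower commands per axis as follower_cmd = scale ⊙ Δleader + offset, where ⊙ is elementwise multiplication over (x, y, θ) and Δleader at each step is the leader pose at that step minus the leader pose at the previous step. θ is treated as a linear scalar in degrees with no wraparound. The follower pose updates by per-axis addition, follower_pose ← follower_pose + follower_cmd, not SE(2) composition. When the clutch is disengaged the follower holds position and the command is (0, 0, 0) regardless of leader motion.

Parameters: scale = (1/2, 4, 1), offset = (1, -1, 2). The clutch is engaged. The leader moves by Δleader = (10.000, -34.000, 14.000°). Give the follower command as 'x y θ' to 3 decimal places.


axis x: 1/2·10.000 + 1 = 6.000
axis y: 4·-34.000 + -1 = -137.000
axis θ: 1·14.000 + 2 = 16.000

6.000 -137.000 16.000


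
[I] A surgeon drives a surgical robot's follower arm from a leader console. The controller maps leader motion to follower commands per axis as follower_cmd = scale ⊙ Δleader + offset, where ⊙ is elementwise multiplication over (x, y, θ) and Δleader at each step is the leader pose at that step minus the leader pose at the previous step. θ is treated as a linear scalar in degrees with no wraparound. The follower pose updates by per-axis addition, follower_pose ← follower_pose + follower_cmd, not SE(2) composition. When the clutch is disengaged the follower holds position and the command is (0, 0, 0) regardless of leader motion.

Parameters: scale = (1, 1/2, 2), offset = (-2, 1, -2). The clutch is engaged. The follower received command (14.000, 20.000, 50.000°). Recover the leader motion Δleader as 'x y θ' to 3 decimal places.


axis x: (14.000 − -2) / (1) = 16.000
axis y: (20.000 − 1) / (1/2) = 38.000
axis θ: (50.000 − -2) / (2) = 26.000

16.000 38.000 26.000


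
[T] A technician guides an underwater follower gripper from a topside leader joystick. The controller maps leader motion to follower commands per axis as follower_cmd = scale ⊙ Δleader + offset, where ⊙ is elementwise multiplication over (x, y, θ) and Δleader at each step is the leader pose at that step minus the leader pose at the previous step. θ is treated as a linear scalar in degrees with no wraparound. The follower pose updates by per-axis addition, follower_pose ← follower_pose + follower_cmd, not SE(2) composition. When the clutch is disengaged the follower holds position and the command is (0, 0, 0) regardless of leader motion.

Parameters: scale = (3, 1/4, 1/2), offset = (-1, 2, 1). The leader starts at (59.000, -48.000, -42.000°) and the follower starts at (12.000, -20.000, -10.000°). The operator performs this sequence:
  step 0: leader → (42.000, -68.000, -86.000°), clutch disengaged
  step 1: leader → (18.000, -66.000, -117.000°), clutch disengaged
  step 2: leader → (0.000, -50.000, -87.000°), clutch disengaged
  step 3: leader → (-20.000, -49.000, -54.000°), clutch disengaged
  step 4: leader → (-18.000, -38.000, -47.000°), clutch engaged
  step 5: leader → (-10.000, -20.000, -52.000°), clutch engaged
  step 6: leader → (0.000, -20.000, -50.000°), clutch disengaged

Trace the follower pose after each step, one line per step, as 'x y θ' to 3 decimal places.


step 0: Δleader=(-17.000, -20.000, -44.000°), disengaged; cmd=(0,0,0) → follower holds at (12.000, -20.000, -10.000°)
step 1: Δleader=(-24.000, 2.000, -31.000°), disengaged; cmd=(0,0,0) → follower holds at (12.000, -20.000, -10.000°)
step 2: Δleader=(-18.000, 16.000, 30.000°), disengaged; cmd=(0,0,0) → follower holds at (12.000, -20.000, -10.000°)
step 3: Δleader=(-20.000, 1.000, 33.000°), disengaged; cmd=(0,0,0) → follower holds at (12.000, -20.000, -10.000°)
step 4: Δleader=(2.000, 11.000, 7.000°), engaged; cmd=(5.000, 4.750, 4.500°) → follower=(17.000, -15.250, -5.500°)
step 5: Δleader=(8.000, 18.000, -5.000°), engaged; cmd=(23.000, 6.500, -1.500°) → follower=(40.000, -8.750, -7.000°)
step 6: Δleader=(10.000, 0.000, 2.000°), disengaged; cmd=(0,0,0) → follower holds at (40.000, -8.750, -7.000°)

12.000 -20.000 -10.000
12.000 -20.000 -10.000
12.000 -20.000 -10.000
12.000 -20.000 -10.000
17.000 -15.250 -5.500
40.000 -8.750 -7.000
40.000 -8.750 -7.000
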